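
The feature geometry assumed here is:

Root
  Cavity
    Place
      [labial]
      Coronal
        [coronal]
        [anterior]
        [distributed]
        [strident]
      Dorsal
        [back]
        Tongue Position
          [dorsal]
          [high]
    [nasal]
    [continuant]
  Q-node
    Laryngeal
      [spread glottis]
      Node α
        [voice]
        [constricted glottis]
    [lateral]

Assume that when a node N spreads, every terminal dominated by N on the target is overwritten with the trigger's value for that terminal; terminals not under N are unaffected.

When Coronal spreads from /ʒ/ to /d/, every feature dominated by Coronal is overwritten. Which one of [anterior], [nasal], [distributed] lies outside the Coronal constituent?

The terminals dominated by Coronal are [coronal], [anterior], [distributed], [strident].
Spreading Coronal replaces [anterior], [distributed] with the trigger's values, since each sits inside the Coronal constituent.
[nasal] is not within the Coronal subtree (it hangs from Cavity), so /d/'s [nasal] value survives.

[nasal]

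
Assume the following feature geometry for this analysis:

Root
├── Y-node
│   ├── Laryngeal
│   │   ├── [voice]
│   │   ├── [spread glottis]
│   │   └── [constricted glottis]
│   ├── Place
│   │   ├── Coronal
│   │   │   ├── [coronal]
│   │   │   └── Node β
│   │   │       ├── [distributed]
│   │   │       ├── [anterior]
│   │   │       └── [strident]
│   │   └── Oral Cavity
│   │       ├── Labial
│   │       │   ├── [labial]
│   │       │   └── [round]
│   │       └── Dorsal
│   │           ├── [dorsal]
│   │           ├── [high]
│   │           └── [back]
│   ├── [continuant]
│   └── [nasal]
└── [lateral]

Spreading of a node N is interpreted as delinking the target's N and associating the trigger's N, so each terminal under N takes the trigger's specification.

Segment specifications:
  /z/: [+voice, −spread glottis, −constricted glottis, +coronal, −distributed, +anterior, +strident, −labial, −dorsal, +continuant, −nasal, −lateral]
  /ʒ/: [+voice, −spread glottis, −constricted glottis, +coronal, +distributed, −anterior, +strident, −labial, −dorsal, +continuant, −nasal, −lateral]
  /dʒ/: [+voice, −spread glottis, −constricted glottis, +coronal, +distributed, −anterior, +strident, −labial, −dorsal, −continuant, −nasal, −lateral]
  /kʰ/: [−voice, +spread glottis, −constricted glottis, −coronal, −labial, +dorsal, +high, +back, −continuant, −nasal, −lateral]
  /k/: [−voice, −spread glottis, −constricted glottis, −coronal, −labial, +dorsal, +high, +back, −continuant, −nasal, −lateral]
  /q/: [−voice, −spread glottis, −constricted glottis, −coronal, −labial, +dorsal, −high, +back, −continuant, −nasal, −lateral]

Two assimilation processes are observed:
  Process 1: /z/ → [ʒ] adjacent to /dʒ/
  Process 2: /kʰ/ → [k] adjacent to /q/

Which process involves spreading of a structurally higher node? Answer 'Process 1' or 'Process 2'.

Process 1 alters [anterior], [distributed]; the lowest common ancestor is Node β (depth 4 from Root).
Process 2: the feature that changes is [spread glottis]; the minimal node is [spread glottis] (depth 3).
[spread glottis] is closer to Root than Node β, so Process 2 spreads the higher node.

Process 2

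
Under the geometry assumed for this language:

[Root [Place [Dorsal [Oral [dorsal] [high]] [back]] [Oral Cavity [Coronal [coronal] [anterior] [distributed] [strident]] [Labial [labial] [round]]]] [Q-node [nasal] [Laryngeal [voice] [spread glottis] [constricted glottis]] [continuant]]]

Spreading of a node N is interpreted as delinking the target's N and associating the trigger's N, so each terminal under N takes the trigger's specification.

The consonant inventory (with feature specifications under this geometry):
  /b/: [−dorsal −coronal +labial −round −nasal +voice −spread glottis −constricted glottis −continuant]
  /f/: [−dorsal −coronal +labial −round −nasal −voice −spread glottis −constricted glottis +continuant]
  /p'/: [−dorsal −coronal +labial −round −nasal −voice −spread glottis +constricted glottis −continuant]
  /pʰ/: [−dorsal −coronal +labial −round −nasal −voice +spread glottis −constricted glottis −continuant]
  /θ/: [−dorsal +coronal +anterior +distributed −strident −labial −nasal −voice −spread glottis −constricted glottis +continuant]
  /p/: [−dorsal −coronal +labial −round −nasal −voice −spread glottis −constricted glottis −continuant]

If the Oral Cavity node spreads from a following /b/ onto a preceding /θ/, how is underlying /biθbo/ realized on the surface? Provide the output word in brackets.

Terminals under Oral Cavity in this geometry: [coronal], [anterior], [distributed], [strident], [labial], [round].
The target acquires /b/'s values for everything under Oral Cavity — [−coronal], [+labial], [−round] — while keeping its own [dorsal], [nasal], [voice], ….
This feature bundle is that of [f], so /biθbo/ surfaces as [bifbo].

[bifbo]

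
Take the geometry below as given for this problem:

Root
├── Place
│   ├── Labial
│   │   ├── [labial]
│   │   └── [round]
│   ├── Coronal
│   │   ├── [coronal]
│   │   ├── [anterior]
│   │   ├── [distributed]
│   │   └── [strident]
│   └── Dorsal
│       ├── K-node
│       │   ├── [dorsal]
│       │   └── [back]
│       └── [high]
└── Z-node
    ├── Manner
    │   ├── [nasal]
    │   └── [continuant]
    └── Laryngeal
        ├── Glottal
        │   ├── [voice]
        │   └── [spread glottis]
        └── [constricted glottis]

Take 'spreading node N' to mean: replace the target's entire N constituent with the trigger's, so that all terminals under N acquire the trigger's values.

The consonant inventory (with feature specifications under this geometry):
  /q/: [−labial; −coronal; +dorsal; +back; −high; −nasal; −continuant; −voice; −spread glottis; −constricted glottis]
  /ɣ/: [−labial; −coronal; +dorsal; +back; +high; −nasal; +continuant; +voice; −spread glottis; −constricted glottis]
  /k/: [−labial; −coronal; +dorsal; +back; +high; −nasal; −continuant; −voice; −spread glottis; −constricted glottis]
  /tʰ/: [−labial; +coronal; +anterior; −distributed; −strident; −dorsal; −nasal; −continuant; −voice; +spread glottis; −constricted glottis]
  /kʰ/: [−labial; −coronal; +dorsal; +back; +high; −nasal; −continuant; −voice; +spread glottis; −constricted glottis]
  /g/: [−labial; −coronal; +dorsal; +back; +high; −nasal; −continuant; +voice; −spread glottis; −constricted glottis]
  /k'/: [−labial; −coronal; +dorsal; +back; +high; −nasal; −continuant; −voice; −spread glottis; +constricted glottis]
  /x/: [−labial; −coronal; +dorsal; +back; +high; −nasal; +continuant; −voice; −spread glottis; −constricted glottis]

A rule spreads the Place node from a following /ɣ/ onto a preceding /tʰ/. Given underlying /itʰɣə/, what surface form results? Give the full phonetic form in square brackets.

[ikʰɣə]

Terminals under Place in this geometry: [labial], [round], [coronal], [anterior], [distributed], [strident], [dorsal], [back], [high].
The target acquires /ɣ/'s values for everything under Place — [−labial], [−coronal], [+dorsal], [+back], [+high] — while keeping its own [nasal], [continuant], [voice], ….
This feature bundle is that of [kʰ], so /itʰɣə/ surfaces as [ikʰɣə].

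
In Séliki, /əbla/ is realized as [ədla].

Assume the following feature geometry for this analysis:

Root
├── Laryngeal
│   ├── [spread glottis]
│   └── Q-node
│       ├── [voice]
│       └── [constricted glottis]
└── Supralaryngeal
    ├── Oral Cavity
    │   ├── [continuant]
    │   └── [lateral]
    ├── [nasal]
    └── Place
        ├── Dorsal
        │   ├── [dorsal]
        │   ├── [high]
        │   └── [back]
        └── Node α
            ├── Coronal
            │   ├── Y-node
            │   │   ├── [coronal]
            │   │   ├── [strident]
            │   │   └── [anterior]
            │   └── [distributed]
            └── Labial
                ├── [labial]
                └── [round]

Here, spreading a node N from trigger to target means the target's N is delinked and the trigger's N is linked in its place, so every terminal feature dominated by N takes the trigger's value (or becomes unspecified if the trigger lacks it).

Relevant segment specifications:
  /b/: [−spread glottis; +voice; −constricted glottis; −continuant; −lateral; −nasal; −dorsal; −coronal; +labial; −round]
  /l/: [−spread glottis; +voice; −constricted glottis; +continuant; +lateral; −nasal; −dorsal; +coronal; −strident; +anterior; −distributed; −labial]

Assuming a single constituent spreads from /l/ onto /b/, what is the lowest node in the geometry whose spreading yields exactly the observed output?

/b/ and [d] differ in [labial], [round], [coronal], [anterior], [distributed], [strident]; every other specified feature is identical.
The smallest constituent containing every changed terminal is Node α — each of its daughters lacks at least one of the affected features.
Spreading Node α from /l/ overwrites each of those terminals with /l/'s values, yielding exactly [d].
Features on which the two segments disagree outside Node α, such as [continuant], [lateral], are unchanged — nothing dominating them spread, and Node α is the minimal sufficient constituent.

Node α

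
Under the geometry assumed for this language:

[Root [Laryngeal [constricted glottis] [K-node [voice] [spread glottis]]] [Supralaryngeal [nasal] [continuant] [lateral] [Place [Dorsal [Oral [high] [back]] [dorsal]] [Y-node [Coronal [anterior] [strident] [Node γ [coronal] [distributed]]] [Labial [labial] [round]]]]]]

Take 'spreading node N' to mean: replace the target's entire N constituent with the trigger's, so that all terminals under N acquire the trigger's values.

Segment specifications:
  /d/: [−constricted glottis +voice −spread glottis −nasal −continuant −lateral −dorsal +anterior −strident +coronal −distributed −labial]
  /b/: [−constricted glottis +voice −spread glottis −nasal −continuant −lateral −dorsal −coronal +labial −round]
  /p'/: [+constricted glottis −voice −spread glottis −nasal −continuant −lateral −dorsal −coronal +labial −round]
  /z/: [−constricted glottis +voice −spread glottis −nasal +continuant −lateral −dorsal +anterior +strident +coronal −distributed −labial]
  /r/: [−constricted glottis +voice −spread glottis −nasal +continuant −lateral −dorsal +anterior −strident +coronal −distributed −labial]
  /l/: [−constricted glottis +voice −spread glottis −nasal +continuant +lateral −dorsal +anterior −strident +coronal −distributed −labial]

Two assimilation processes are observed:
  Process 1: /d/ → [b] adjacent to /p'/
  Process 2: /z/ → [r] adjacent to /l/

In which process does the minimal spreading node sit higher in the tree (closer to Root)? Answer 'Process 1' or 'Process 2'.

Process 1

Process 1: the features that change are [labial], [round], [coronal], [anterior], [distributed], [strident]; the minimal node is Y-node (depth 3).
In Process 2, [strident] changes, so the minimal spreading node is [strident] at depth 5.
Y-node is closer to Root than [strident], so Process 1 spreads the higher node.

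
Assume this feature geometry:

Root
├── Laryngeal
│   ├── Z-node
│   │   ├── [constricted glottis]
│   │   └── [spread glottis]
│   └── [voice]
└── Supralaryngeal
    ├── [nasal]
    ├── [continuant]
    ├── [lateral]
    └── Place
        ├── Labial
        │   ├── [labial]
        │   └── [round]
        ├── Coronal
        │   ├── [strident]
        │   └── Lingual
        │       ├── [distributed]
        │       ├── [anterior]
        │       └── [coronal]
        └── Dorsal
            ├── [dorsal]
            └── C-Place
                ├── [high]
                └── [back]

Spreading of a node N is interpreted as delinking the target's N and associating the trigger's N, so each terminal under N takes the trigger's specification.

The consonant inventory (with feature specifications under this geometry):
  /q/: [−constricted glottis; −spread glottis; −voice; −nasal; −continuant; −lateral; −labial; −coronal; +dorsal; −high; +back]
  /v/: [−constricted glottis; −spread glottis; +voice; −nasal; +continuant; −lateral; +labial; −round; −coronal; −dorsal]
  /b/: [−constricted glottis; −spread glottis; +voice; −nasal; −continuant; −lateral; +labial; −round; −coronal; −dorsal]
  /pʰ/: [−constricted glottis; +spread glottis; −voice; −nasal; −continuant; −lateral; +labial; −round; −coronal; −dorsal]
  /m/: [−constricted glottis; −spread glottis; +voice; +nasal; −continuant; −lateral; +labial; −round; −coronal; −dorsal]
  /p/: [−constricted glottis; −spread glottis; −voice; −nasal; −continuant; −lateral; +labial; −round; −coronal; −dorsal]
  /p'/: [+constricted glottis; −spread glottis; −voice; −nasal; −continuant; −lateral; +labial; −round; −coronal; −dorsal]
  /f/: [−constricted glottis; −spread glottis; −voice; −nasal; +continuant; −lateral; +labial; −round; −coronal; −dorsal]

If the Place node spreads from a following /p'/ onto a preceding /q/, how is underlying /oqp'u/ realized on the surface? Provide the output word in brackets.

Terminals under Place in this geometry: [labial], [round], [strident], [distributed], [anterior], [coronal], [dorsal], [high], [back].
Spreading Place from /p'/ onto /q/ replaces those values with /p'/'s: [+labial], [−round], [−coronal], [−dorsal]. Features outside Place ([constricted glottis], [spread glottis], [voice], …) stay as in /q/.
Among the inventory, only /p/ has exactly this specification, giving the surface form [opp'u].

[opp'u]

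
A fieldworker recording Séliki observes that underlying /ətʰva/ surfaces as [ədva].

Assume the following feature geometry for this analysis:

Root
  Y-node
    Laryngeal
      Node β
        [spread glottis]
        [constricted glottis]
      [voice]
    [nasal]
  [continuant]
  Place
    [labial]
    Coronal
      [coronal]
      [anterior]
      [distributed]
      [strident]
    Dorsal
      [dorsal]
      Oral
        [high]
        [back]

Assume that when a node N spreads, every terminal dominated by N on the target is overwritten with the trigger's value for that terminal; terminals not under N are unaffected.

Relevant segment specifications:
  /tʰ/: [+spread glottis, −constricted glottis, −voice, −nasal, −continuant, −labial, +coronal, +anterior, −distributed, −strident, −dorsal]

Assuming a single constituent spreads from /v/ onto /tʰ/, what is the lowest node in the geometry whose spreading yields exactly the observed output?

Comparing /tʰ/ with its surface form [d], the features that change are [voice], [spread glottis].
In this geometry the lowest node dominating all of them is Laryngeal: every daughter of Laryngeal dominates only a proper subset, so no lower node suffices.
Delinking /tʰ/'s Laryngeal and associating /v/'s Laryngeal gives precisely the feature bundle of [d].
[continuant], [labial] stay as in /tʰ/ although /v/ differs there, so no node dominating them spread; among the remaining candidates Laryngeal is the lowest that derives the output.

Laryngeal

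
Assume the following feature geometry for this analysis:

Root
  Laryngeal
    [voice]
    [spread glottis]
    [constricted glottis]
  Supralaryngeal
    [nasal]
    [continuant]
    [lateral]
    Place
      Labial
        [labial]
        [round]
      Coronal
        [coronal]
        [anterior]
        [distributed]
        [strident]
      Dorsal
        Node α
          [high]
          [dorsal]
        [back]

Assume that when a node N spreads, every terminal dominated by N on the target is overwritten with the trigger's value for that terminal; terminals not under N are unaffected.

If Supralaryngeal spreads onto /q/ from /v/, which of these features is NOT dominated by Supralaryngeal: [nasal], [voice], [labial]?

[voice]

Supralaryngeal dominates exactly [nasal], [continuant], [lateral], [labial], [round], [coronal], [anterior], [distributed], [strident], [high], [dorsal], [back].
Spreading Supralaryngeal replaces [nasal], [labial] with the trigger's values, since each sits inside the Supralaryngeal constituent.
[voice] is not within the Supralaryngeal subtree (it hangs from Laryngeal), so /q/'s [voice] value survives.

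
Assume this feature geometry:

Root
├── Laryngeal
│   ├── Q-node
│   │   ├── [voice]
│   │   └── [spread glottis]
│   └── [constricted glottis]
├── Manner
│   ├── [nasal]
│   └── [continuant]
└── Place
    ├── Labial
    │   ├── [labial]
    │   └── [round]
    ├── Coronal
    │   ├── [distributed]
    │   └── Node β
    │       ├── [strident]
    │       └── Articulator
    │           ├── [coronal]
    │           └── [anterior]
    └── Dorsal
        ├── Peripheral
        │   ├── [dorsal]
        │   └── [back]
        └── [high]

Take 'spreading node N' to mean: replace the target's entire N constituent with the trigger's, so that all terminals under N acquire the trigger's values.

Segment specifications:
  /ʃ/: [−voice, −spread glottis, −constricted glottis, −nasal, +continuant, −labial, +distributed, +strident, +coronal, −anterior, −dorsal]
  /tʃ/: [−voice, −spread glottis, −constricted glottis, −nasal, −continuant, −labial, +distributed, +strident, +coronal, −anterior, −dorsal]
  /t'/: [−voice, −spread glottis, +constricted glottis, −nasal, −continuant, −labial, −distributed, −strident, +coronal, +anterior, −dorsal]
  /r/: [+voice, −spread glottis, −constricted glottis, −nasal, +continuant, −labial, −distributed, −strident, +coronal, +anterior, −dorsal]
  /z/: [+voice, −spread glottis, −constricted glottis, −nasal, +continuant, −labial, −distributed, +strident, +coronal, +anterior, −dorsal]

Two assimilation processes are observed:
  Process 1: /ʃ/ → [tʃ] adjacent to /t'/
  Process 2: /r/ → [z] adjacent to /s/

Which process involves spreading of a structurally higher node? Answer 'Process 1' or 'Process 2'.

Process 1

In Process 1, [continuant] changes, so the minimal spreading node is [continuant] at depth 2.
Process 2: the feature that changes is [strident]; the minimal node is [strident] (depth 4).
[continuant] (depth 2) sits above [strident] (depth 4), making Process 1 the one with the higher spreading node.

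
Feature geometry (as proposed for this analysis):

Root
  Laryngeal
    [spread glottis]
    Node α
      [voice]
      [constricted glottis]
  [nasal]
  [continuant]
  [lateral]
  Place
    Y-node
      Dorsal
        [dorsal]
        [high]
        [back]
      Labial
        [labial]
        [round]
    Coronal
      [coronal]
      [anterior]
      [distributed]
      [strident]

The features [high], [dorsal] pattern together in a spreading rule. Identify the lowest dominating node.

[high]: Root ▹ Place ▹ Y-node ▹ Dorsal ▹ [high].
[dorsal]: Root ▹ Place ▹ Y-node ▹ Dorsal ▹ [dorsal].
The listed terminals split across distinct daughters of Dorsal, so Dorsal itself is the smallest node containing them all.

Dorsal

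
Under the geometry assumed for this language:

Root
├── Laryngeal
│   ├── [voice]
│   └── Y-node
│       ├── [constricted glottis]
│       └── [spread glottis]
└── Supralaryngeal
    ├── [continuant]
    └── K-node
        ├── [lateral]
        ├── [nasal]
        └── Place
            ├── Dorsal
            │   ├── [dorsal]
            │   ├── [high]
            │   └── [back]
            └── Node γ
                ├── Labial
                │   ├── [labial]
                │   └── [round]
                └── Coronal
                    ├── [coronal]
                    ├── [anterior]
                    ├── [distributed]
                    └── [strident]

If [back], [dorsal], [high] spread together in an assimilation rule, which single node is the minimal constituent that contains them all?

Dorsal

[back]: Root > Supralaryngeal > K-node > Place > Dorsal > [back].
[dorsal] lies under Dorsal (below Supralaryngeal).
[high]: Root > Supralaryngeal > K-node > Place > Dorsal > [high].
The lowest node appearing on every path is Dorsal; each proper daughter of Dorsal fails to dominate at least one of the listed features.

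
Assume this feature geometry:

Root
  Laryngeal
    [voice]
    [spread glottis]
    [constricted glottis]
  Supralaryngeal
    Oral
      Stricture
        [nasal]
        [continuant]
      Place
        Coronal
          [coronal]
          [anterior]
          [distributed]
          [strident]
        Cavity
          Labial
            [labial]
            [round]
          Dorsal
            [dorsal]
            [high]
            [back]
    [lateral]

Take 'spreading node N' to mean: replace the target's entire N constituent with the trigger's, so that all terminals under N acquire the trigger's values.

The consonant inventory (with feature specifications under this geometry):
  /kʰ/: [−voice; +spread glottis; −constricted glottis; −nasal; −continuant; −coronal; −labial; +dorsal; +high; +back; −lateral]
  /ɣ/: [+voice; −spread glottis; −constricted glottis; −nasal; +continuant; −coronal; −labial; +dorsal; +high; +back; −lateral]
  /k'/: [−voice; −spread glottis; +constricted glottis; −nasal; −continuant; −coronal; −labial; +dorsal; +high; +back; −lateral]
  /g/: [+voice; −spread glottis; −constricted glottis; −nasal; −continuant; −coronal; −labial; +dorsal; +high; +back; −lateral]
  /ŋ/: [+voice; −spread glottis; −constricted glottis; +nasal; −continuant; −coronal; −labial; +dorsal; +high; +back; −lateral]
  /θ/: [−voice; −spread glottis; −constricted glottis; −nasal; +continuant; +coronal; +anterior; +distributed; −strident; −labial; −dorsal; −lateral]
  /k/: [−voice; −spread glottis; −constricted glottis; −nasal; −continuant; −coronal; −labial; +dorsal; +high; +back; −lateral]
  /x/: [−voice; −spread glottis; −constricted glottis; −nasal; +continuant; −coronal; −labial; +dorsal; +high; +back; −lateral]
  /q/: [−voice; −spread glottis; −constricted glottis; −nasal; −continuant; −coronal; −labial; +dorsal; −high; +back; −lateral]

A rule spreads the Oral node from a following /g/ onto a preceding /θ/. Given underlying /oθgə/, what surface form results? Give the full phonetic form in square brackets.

The Oral node dominates the terminals [nasal], [continuant], [coronal], [anterior], [distributed], [strident], [labial], [round], [dorsal], [high], [back].
After delinking /θ/'s Oral and linking /g/'s, the affected terminals become [−nasal], [−continuant], [−coronal], [−labial], [+dorsal], [+high], [+back]; [voice], [spread glottis], [constricted glottis], … (outside Oral) are retained from /θ/.
This feature bundle is that of [k], so /oθgə/ surfaces as [okgə].

[okgə]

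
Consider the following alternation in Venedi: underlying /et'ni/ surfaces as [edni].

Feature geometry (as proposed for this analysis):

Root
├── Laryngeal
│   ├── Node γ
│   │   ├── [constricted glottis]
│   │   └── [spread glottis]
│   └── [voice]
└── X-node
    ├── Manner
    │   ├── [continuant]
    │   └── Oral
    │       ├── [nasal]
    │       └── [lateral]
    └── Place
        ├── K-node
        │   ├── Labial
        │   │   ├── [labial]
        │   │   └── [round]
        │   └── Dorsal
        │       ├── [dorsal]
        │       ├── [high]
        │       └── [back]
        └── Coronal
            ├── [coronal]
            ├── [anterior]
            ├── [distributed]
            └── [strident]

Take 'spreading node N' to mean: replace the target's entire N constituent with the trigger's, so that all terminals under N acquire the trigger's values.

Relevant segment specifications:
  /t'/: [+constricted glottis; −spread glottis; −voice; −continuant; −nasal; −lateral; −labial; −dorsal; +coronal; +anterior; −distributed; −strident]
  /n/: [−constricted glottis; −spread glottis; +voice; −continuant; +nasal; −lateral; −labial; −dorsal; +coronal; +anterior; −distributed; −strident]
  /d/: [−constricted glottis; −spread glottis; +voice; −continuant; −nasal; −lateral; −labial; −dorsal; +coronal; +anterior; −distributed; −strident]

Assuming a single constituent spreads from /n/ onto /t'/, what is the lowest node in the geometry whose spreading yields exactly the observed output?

The alternation /t'/ → [d] changes [voice], [constricted glottis] and nothing else.
In this geometry the lowest node dominating all of them is Laryngeal: every daughter of Laryngeal dominates only a proper subset, so no lower node suffices.
Delinking /t'/'s Laryngeal and associating /n/'s Laryngeal gives precisely the feature bundle of [d].
Since [nasal] is preserved even though /n/ disagrees there, no node above Laryngeal spread.

Laryngeal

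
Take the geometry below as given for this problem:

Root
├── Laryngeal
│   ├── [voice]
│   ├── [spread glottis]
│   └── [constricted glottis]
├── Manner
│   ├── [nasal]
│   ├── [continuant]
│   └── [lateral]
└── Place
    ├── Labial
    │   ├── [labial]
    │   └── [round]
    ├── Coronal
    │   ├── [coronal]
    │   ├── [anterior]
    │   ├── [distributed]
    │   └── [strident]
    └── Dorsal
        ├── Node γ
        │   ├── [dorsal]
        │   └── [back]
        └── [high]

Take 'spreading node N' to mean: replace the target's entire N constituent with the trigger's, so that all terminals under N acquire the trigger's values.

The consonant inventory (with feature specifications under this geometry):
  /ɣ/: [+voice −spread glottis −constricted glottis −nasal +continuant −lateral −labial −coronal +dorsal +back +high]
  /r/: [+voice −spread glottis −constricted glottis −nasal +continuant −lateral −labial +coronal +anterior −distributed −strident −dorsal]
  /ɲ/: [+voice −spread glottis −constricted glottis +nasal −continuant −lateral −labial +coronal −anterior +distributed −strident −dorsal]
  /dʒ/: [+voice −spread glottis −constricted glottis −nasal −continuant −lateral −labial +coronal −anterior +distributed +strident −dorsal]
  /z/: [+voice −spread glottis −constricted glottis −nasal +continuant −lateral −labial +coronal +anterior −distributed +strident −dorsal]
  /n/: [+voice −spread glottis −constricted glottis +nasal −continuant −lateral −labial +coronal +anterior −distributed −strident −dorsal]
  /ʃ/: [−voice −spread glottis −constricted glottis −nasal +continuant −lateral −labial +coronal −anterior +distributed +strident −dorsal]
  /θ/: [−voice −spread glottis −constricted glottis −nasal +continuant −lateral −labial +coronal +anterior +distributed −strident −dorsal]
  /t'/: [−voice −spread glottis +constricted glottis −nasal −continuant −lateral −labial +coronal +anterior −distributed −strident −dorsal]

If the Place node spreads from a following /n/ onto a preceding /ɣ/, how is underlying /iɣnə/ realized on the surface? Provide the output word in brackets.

Place immediately or transitively dominates [labial], [round], [coronal], [anterior], [distributed], [strident], [dorsal], [back], [high].
The target acquires /n/'s values for everything under Place — [−labial], [+coronal], [+anterior], [−distributed], [−strident], [−dorsal] — while keeping its own [voice], [spread glottis], [constricted glottis], ….
This feature bundle is that of [r], so /iɣnə/ surfaces as [irnə].

[irnə]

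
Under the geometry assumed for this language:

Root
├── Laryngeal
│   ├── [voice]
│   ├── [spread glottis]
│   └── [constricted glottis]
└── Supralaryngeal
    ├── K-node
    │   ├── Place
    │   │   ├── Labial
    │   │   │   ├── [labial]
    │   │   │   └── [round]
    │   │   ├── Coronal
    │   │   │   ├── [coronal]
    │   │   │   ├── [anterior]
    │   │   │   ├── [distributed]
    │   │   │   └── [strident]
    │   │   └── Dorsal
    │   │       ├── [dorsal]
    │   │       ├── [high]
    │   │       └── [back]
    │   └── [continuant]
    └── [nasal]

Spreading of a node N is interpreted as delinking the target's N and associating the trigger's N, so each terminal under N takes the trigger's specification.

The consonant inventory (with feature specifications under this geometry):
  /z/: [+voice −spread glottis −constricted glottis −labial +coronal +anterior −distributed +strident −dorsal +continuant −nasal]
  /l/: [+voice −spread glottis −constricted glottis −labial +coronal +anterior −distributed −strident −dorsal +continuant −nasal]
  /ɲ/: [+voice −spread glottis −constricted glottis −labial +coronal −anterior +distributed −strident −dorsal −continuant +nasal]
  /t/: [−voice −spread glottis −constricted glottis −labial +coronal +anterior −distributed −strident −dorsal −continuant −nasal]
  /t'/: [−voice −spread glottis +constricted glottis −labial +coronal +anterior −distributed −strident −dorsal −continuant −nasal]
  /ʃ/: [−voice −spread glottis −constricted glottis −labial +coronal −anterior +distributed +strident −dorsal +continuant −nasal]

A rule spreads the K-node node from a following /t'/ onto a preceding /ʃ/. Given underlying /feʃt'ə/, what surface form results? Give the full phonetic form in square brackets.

The K-node node dominates the terminals [labial], [round], [coronal], [anterior], [distributed], [strident], [dorsal], [high], [back], [continuant].
After delinking /ʃ/'s K-node and linking /t'/'s, the affected terminals become [−labial], [+coronal], [+anterior], [−distributed], [−strident], [−dorsal], [−continuant]; [voice], [spread glottis], [constricted glottis], … (outside K-node) are retained from /ʃ/.
Among the inventory, only /t/ has exactly this specification, giving the surface form [fett'ə].

[fett'ə]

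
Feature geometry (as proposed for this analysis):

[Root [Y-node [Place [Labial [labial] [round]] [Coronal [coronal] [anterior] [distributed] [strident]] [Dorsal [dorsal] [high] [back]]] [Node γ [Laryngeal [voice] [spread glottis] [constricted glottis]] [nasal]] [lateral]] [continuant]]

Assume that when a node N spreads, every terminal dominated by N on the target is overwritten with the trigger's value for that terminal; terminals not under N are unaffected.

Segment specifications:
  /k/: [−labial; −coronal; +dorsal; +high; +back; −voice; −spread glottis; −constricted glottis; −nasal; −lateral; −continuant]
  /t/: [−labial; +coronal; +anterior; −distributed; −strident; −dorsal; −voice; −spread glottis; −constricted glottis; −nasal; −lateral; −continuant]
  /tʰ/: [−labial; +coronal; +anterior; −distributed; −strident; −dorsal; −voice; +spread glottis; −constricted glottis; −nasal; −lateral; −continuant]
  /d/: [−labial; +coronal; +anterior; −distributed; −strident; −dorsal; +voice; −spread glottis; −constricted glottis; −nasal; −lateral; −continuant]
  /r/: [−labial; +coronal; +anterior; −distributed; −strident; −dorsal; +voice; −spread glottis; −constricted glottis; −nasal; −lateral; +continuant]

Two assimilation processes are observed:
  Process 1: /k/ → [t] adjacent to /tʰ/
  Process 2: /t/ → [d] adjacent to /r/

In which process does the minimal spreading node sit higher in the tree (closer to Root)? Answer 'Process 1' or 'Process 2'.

Process 1

Process 1: the features that change are [coronal], [anterior], [distributed], [strident], [dorsal], [high], [back]; the minimal node is Place (depth 2).
Process 2: the feature that changes is [voice]; the minimal node is [voice] (depth 4).
Depth 2 < depth 4; Process 1 involves the structurally higher constituent Place.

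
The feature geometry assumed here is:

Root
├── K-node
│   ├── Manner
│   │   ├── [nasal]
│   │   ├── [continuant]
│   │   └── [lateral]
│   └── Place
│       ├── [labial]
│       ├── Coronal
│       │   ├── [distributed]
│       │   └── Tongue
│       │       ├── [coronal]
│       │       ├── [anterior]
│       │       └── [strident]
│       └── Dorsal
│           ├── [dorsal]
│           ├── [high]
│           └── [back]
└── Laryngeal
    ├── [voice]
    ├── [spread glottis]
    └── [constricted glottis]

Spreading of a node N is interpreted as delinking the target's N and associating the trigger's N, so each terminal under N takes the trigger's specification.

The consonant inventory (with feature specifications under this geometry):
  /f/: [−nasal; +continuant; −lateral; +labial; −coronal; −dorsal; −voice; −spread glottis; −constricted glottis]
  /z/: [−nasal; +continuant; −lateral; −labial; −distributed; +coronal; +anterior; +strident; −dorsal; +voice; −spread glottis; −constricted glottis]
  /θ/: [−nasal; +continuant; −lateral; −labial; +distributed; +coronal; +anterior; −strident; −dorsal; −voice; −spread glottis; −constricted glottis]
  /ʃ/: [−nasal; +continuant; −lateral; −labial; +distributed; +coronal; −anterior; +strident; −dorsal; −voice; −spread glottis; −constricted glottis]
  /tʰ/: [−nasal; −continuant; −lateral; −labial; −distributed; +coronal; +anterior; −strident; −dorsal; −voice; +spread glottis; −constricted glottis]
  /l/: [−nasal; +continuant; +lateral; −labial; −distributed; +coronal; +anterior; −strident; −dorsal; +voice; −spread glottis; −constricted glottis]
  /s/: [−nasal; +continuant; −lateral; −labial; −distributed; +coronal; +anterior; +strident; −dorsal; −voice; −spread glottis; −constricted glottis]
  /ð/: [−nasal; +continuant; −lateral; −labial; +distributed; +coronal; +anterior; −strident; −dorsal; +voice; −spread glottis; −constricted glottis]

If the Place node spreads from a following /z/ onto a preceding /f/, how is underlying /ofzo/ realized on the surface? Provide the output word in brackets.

[oszo]

The Place node dominates the terminals [labial], [distributed], [coronal], [anterior], [strident], [dorsal], [high], [back].
The target acquires /z/'s values for everything under Place — [−labial], [−distributed], [+coronal], [+anterior], [+strident], [−dorsal] — while keeping its own [nasal], [continuant], [lateral], ….
Among the inventory, only /s/ has exactly this specification, giving the surface form [oszo].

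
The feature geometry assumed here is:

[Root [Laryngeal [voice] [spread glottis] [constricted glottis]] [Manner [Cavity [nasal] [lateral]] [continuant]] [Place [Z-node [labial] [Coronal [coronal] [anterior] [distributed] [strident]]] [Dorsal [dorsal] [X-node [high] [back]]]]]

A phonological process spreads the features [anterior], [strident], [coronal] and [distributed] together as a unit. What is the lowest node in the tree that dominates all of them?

Coronal

[anterior]: Root → Place → Z-node → Coronal → [anterior].
[strident]: Root → Place → Z-node → Coronal → [strident].
[coronal]: Root → Place → Z-node → Coronal → [coronal].
[distributed]: Root → Place → Z-node → Coronal → [distributed].
The lowest node appearing on every path is Coronal; each proper daughter of Coronal fails to dominate at least one of the listed features.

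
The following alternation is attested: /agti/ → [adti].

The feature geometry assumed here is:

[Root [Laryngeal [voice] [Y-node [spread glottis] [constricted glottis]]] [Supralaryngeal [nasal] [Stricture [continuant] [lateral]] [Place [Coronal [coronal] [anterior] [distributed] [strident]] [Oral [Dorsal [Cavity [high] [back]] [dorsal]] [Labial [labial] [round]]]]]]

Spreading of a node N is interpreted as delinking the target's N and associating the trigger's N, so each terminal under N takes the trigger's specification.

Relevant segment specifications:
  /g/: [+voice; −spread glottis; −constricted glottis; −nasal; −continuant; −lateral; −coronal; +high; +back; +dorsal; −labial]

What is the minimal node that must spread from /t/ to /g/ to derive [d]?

Comparing /g/ with its surface form [d], the features that change are [coronal], [anterior], [distributed], [strident], [dorsal], [high], [back].
Tracing each changed feature up the tree, the paths first meet at Place; any lower node misses at least one of them.
Spreading Place from /t/ overwrites each of those terminals with /t/'s values, yielding exactly [d].
[voice] stays as in /g/ although /t/ differs there, so no node dominating it spread; among the remaining candidates Place is the lowest that derives the output.

Place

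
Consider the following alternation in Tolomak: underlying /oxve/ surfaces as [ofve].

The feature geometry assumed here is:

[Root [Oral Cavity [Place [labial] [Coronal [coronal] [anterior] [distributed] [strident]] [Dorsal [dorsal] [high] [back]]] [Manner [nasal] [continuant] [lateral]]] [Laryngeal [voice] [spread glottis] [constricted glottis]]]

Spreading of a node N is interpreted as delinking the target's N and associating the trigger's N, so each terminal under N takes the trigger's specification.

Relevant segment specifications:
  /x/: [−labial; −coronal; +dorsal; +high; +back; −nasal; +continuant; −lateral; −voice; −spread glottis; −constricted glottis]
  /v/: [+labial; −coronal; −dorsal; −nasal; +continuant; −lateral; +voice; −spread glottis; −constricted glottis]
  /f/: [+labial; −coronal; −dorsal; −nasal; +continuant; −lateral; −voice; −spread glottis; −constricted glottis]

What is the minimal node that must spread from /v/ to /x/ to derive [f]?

Place

Comparing /x/ with its surface form [f], the features that change are [labial], [dorsal], [high], [back].
These terminals are all dominated by Place, and no proper subconstituent of Place covers them all; Place is their lowest common ancestor.
Spreading Place from /v/ overwrites each of those terminals with /v/'s values, yielding exactly [f].
[voice] stays as in /x/ although /v/ differs there, so no node dominating it spread; among the remaining candidates Place is the lowest that derives the output.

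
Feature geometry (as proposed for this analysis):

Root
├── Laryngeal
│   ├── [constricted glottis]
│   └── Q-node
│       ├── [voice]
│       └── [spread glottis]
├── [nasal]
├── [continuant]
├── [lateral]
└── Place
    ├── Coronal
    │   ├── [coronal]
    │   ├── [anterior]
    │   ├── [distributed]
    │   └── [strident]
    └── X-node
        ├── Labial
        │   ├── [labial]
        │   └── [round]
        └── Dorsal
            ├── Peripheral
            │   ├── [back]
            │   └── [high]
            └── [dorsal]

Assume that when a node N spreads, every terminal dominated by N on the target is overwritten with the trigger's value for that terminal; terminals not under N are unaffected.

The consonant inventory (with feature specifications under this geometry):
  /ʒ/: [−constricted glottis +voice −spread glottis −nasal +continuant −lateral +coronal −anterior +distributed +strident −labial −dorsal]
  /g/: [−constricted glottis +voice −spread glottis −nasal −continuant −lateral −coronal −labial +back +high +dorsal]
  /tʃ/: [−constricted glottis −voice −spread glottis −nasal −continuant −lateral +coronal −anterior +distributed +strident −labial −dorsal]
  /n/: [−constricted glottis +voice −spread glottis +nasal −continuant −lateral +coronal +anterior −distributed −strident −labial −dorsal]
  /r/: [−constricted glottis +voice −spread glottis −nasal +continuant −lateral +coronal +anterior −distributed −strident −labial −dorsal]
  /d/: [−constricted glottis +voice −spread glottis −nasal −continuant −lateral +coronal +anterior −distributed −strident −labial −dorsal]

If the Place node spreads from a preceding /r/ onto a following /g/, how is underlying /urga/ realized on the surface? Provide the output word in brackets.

[urda]

Terminals under Place in this geometry: [coronal], [anterior], [distributed], [strident], [labial], [round], [back], [high], [dorsal].
The target acquires /r/'s values for everything under Place — [+coronal], [+anterior], [−distributed], [−strident], [−labial], [−dorsal] — while keeping its own [constricted glottis], [voice], [spread glottis], ….
The resulting bundle matches /d/ in the inventory; substituting it for /g/ gives [urda].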